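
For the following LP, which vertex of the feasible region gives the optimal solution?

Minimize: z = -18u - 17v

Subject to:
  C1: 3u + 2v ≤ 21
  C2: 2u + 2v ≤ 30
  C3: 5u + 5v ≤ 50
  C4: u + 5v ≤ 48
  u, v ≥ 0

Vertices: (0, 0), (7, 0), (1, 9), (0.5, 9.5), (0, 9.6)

Evaluate the objective at each vertex of the feasible region:
  z(0, 0) = 0
  z(7, 0) = -126
  z(1, 9) = -171  ←
  z(0.5, 9.5) = -170.5
  z(0, 9.6) = -163.2
The minimum is at u = 1, v = 9.

(1, 9)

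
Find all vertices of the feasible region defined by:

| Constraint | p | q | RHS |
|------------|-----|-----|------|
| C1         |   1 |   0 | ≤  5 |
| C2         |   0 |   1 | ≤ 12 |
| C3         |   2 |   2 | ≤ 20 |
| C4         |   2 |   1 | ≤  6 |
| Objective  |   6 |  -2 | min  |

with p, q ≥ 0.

(0, 0), (3, 0), (0, 6)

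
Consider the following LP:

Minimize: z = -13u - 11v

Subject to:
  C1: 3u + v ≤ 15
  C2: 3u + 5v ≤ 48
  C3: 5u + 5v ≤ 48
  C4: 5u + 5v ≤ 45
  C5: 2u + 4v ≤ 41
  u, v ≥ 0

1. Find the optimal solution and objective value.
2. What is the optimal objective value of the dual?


1. u = 3, v = 6, z = -105
2. -105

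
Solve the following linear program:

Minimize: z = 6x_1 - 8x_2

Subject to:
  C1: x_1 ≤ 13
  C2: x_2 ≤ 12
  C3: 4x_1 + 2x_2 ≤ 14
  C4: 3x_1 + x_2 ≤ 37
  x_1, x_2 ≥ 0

Evaluate the objective at each vertex of the feasible region:
  z(0, 0) = 0
  z(3.5, 0) = 21
  z(0, 7) = -56  ←
The minimum is at x_1 = 0, x_2 = 7.

x_1 = 0, x_2 = 7, z = -56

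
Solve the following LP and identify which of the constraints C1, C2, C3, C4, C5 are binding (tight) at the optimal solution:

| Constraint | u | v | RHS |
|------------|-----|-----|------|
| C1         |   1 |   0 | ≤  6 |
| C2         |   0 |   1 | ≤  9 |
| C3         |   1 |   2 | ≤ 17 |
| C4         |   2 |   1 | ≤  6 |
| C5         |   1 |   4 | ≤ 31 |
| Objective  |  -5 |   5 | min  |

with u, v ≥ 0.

At u = 3, v = 0, compute slack b - a·x for each constraint:
  C1: 6 − 3 = 3  (slack)
  C2: 9 − 0 = 9  (slack)
  C3: 17 − 3 = 14  (slack)
  C4: 6 − 6 = 0  (binding)
  C5: 31 − 3 = 28  (slack)

Optimal: u = 3, v = 0
Binding: C4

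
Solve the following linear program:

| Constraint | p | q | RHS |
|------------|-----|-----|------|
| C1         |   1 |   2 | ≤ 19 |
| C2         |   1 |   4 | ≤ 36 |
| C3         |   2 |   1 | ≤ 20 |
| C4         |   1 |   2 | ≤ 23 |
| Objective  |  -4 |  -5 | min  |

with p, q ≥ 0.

Evaluate the objective at each vertex of the feasible region:
  z(0, 0) = 0
  z(10, 0) = -40
  z(7, 6) = -58  ←
  z(2, 8.5) = -50.5
  z(0, 9) = -45
The minimum is at p = 7, q = 6.

p = 7, q = 6, z = -58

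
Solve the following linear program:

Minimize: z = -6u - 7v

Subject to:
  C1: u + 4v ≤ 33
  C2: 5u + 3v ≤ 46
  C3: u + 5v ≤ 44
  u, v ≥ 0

Evaluate the objective at each vertex of the feasible region:
  z(0, 0) = 0
  z(9.2, 0) = -55.2
  z(5, 7) = -79  ←
  z(0, 8.25) = -57.75
The minimum is at u = 5, v = 7.

u = 5, v = 7, z = -79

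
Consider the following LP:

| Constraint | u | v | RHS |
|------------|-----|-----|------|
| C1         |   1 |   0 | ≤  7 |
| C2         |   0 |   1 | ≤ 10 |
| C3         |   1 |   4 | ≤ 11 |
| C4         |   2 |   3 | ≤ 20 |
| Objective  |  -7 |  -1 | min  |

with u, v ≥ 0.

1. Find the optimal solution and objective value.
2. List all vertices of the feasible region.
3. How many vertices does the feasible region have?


1. u = 7, v = 1, z = -50
2. (0, 0), (7, 0), (7, 1), (0, 2.75)
3. 4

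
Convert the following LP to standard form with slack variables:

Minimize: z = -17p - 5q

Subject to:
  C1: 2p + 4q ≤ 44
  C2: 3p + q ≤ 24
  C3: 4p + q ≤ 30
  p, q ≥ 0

min z = -17p - 5q

s.t.
  2p + 4q + s1 = 44
  3p + q + s2 = 24
  4p + q + s3 = 30
  p, q, s1, s2, s3 ≥ 0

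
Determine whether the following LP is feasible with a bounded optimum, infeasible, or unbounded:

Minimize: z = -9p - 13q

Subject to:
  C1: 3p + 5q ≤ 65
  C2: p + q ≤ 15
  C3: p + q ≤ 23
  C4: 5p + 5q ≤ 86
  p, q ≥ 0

Feasible with a bounded optimal solution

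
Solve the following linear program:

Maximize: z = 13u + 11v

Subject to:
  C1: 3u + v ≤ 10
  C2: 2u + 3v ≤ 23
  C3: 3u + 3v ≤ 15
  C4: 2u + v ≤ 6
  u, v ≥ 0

Evaluate the objective at each vertex of the feasible region:
  z(0, 0) = 0
  z(3, 0) = 39
  z(1, 4) = 57  ←
  z(0, 5) = 55
The maximum is at u = 1, v = 4.

u = 1, v = 4, z = 57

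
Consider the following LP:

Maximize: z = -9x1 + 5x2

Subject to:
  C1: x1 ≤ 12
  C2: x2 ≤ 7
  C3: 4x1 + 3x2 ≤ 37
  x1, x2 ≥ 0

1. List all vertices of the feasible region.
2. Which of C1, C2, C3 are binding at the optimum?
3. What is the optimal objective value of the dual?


1. (0, 0), (9.25, 0), (4, 7), (0, 7)
2. C2
3. 35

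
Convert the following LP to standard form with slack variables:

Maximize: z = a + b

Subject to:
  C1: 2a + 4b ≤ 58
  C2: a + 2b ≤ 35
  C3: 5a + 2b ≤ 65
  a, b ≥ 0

max z = a + b

s.t.
  2a + 4b + s1 = 58
  a + 2b + s2 = 35
  5a + 2b + s3 = 65
  a, b, s1, s2, s3 ≥ 0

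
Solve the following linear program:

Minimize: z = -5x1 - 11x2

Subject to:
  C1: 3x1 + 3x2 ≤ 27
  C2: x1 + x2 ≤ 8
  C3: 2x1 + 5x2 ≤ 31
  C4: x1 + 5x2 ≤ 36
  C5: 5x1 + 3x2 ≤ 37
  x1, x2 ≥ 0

Evaluate the objective at each vertex of the feasible region:
  z(0, 0) = 0
  z(7.4, 0) = -37
  z(6.5, 1.5) = -49
  z(3, 5) = -70  ←
  z(0, 6.2) = -68.2
The minimum is at x1 = 3, x2 = 5.

x1 = 3, x2 = 5, z = -70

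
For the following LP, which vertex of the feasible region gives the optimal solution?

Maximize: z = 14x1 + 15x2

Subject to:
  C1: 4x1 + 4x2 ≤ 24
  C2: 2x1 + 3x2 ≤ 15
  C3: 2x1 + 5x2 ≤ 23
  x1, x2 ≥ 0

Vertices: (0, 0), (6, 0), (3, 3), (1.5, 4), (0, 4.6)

Evaluate the objective at each vertex of the feasible region:
  z(0, 0) = 0
  z(6, 0) = 84
  z(3, 3) = 87  ←
  z(1.5, 4) = 81
  z(0, 4.6) = 69
The maximum is at x1 = 3, x2 = 3.

(3, 3)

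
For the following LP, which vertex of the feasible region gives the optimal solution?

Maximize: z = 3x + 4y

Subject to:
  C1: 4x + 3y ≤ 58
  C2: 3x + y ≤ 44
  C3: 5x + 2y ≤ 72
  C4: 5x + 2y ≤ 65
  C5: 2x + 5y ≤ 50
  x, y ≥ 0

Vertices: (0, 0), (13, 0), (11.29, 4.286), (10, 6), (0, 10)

Evaluate the objective at each vertex of the feasible region:
  z(0, 0) = 0
  z(13, 0) = 39
  z(11.29, 4.286) = 51
  z(10, 6) = 54  ←
  z(0, 10) = 40
The maximum is at x = 10, y = 6.

(10, 6)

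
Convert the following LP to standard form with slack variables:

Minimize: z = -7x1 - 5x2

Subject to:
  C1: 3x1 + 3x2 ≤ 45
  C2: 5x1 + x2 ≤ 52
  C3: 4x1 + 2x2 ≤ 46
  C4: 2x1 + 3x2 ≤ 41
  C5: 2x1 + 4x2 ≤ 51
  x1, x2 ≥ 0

min z = -7x1 - 5x2

s.t.
  3x1 + 3x2 + s1 = 45
  5x1 + x2 + s2 = 52
  4x1 + 2x2 + s3 = 46
  2x1 + 3x2 + s4 = 41
  2x1 + 4x2 + s5 = 51
  x1, x2, s1, s2, s3, s4, s5 ≥ 0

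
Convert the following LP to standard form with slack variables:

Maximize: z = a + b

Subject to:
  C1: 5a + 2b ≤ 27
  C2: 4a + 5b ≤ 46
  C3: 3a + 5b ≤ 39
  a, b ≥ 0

max z = a + b

s.t.
  5a + 2b + s1 = 27
  4a + 5b + s2 = 46
  3a + 5b + s3 = 39
  a, b, s1, s2, s3 ≥ 0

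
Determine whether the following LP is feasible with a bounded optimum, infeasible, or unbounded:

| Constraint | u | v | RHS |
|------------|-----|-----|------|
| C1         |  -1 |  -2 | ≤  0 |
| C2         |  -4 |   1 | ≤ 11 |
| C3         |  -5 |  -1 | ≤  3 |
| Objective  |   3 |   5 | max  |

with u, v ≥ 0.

Unbounded (objective can increase without bound)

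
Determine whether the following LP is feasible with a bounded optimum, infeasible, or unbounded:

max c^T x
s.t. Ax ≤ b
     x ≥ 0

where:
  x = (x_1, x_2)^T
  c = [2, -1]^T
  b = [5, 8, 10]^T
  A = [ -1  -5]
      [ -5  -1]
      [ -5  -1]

Unbounded (objective can increase without bound)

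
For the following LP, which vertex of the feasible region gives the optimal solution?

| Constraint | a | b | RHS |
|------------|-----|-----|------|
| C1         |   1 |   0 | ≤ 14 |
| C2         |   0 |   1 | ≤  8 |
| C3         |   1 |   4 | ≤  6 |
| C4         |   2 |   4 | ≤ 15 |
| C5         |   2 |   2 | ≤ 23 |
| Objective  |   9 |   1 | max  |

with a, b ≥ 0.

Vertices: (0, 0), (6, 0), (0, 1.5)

Evaluate the objective at each vertex of the feasible region:
  z(0, 0) = 0
  z(6, 0) = 54  ←
  z(0, 1.5) = 1.5
The maximum is at a = 6, b = 0.

(6, 0)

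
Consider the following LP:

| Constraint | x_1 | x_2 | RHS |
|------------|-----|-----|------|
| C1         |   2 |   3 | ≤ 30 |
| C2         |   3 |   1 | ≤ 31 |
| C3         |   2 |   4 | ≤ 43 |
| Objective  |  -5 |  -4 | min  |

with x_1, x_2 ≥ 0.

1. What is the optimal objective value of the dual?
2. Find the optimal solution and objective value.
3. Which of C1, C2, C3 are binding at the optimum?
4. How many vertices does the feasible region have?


1. -61
2. x_1 = 9, x_2 = 4, z = -61
3. C1, C2
4. 4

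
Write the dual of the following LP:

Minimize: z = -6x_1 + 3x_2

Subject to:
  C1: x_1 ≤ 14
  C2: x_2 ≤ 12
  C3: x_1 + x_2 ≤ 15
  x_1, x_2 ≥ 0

Primal min cᵀx s.t. Ax ≤ b, x ≥ 0  →  Dual max −bᵀy s.t. Aᵀy ≥ −c, y ≥ 0.

Maximize: z = -14y1 - 12y2 - 15y3

Subject to:
  y1 + y3 ≥ 6
  y2 + y3 ≥ -3
  y1, y2, y3 ≥ 0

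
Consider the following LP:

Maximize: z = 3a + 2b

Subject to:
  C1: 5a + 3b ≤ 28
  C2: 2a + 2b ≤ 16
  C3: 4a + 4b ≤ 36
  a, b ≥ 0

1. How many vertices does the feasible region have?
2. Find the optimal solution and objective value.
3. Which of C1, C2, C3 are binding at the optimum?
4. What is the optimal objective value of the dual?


1. 4
2. a = 2, b = 6, z = 18
3. C1, C2
4. 18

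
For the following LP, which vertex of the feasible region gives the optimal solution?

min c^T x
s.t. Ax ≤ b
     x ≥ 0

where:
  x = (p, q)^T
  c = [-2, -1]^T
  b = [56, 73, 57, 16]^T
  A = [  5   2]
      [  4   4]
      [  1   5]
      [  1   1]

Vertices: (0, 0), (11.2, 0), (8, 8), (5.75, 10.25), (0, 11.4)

Evaluate the objective at each vertex of the feasible region:
  z(0, 0) = 0
  z(11.2, 0) = -22.4
  z(8, 8) = -24  ←
  z(5.75, 10.25) = -21.75
  z(0, 11.4) = -11.4
The minimum is at p = 8, q = 8.

(8, 8)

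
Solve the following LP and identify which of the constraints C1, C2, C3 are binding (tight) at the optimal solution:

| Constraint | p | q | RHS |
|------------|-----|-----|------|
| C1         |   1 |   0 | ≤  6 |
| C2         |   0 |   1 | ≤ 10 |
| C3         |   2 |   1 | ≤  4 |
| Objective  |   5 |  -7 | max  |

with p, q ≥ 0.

At p = 2, q = 0, compute slack b - a·x for each constraint:
  C1: 6 − 2 = 4  (slack)
  C2: 10 − 0 = 10  (slack)
  C3: 4 − 4 = 0  (binding)

Optimal: p = 2, q = 0
Binding: C3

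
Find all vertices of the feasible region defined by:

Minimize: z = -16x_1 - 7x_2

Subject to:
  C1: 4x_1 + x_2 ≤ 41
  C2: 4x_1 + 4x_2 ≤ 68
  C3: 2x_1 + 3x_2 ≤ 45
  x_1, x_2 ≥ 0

(0, 0), (10.25, 0), (8, 9), (6, 11), (0, 15)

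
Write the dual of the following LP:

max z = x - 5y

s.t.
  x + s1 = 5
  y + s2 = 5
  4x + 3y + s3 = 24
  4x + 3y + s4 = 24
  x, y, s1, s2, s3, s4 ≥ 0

Primal max cᵀx s.t. Ax ≤ b, x ≥ 0  →  Dual min bᵀy s.t. Aᵀy ≥ c, y ≥ 0.

Minimize: z = 5y1 + 5y2 + 24y3 + 24y4

Subject to:
  y1 + 4y3 + 4y4 ≥ 1
  y2 + 3y3 + 3y4 ≥ -5
  y1, y2, y3, y4 ≥ 0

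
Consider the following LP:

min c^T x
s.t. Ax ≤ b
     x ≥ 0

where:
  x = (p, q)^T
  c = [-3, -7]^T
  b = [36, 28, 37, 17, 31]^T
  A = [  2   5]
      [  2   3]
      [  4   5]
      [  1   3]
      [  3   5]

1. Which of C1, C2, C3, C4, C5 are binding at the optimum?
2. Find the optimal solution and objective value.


1. C4, C5
2. p = 2, q = 5, z = -41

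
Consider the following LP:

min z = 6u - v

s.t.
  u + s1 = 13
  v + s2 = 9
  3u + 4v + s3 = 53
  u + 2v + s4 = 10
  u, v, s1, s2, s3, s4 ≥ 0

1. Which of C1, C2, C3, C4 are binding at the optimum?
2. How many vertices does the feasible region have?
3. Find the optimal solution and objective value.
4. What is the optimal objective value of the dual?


1. C4
2. 3
3. u = 0, v = 5, z = -5
4. -5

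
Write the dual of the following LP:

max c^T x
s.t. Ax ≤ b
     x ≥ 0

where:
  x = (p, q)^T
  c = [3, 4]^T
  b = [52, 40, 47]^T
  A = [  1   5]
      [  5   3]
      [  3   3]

Primal max cᵀx s.t. Ax ≤ b, x ≥ 0  →  Dual min bᵀy s.t. Aᵀy ≥ c, y ≥ 0.

Minimize: z = 52y1 + 40y2 + 47y3

Subject to:
  y1 + 5y2 + 3y3 ≥ 3
  5y1 + 3y2 + 3y3 ≥ 4
  y1, y2, y3 ≥ 0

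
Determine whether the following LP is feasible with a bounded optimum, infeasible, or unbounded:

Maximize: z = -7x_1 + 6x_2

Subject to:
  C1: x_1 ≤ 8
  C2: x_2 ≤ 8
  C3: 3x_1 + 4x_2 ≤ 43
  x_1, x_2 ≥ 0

Feasible with a bounded optimal solution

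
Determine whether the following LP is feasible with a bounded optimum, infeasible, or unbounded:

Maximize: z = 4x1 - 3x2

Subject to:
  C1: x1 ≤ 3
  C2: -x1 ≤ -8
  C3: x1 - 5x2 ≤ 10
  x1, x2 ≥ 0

Infeasible (no feasible solution exists)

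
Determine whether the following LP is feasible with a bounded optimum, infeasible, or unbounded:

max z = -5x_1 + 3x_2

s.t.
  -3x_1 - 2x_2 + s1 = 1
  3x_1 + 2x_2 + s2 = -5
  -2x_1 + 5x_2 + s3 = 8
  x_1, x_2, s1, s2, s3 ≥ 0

Infeasible (no feasible solution exists)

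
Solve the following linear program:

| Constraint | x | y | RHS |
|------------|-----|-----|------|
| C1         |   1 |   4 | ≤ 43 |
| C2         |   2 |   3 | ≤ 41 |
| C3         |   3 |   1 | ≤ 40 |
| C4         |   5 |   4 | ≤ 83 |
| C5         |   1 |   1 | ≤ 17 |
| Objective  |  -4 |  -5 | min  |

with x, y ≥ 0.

Evaluate the objective at each vertex of the feasible region:
  z(0, 0) = 0
  z(13.33, 0) = -53.33
  z(11.5, 5.5) = -73.5
  z(10, 7) = -75  ←
  z(7, 9) = -73
  z(0, 10.75) = -53.75
The minimum is at x = 10, y = 7.

x = 10, y = 7, z = -75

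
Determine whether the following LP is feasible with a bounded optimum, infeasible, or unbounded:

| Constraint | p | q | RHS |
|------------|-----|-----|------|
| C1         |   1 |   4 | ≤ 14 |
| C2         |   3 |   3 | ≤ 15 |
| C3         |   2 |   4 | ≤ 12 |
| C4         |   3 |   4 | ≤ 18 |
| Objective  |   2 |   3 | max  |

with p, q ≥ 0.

Feasible with a bounded optimal solution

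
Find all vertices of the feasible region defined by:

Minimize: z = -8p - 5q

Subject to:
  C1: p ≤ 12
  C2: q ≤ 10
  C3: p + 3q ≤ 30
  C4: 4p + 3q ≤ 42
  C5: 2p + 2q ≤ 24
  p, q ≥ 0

(0, 0), (10.5, 0), (6, 6), (3, 9), (0, 10)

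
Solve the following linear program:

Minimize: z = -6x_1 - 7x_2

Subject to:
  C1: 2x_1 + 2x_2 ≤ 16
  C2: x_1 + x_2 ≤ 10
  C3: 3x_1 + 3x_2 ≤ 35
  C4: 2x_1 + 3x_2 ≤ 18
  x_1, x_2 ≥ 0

Evaluate the objective at each vertex of the feasible region:
  z(0, 0) = 0
  z(8, 0) = -48
  z(6, 2) = -50  ←
  z(0, 6) = -42
The minimum is at x_1 = 6, x_2 = 2.

x_1 = 6, x_2 = 2, z = -50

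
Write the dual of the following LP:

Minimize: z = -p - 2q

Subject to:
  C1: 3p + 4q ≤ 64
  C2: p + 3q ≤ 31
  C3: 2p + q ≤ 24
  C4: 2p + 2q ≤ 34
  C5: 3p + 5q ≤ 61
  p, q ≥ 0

Primal min cᵀx s.t. Ax ≤ b, x ≥ 0  →  Dual max −bᵀy s.t. Aᵀy ≥ −c, y ≥ 0.

Maximize: z = -64y1 - 31y2 - 24y3 - 34y4 - 61y5

Subject to:
  3y1 + y2 + 2y3 + 2y4 + 3y5 ≥ 1
  4y1 + 3y2 + y3 + 2y4 + 5y5 ≥ 2
  y1, y2, y3, y4, y5 ≥ 0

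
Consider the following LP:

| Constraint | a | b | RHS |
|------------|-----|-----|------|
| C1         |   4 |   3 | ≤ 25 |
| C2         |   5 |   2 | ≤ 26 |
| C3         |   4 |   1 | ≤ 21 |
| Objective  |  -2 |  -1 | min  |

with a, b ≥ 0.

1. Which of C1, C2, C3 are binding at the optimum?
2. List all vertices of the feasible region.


1. C1, C2
2. (0, 0), (5.2, 0), (4, 3), (0, 8.333)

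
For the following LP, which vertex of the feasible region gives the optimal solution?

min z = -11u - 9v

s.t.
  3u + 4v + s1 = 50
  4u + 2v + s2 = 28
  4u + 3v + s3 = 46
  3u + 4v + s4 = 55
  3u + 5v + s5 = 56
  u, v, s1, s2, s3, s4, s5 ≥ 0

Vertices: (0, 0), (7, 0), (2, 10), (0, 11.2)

Evaluate the objective at each vertex of the feasible region:
  z(0, 0) = 0
  z(7, 0) = -77
  z(2, 10) = -112  ←
  z(0, 11.2) = -100.8
The minimum is at u = 2, v = 10.

(2, 10)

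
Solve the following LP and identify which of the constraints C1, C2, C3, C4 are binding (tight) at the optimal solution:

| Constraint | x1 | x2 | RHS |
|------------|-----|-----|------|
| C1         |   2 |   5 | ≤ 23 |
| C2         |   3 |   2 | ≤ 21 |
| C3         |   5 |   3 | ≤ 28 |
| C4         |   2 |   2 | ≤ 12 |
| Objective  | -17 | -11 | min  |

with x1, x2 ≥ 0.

At x1 = 5, x2 = 1, compute slack b - a·x for each constraint:
  C1: 23 − 15 = 8  (slack)
  C2: 21 − 17 = 4  (slack)
  C3: 28 − 28 = 0  (binding)
  C4: 12 − 12 = 0  (binding)

Optimal: x1 = 5, x2 = 1
Binding: C3, C4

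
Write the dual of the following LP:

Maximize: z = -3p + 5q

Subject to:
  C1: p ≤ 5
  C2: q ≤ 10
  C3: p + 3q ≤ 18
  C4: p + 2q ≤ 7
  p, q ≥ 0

Primal max cᵀx s.t. Ax ≤ b, x ≥ 0  →  Dual min bᵀy s.t. Aᵀy ≥ c, y ≥ 0.

Minimize: z = 5y1 + 10y2 + 18y3 + 7y4

Subject to:
  y1 + y3 + y4 ≥ -3
  y2 + 3y3 + 2y4 ≥ 5
  y1, y2, y3, y4 ≥ 0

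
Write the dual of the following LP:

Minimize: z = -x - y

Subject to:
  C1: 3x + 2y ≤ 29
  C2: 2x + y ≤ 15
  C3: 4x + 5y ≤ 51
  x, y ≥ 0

Primal min cᵀx s.t. Ax ≤ b, x ≥ 0  →  Dual max −bᵀy s.t. Aᵀy ≥ −c, y ≥ 0.

Maximize: z = -29y1 - 15y2 - 51y3

Subject to:
  3y1 + 2y2 + 4y3 ≥ 1
  2y1 + y2 + 5y3 ≥ 1
  y1, y2, y3 ≥ 0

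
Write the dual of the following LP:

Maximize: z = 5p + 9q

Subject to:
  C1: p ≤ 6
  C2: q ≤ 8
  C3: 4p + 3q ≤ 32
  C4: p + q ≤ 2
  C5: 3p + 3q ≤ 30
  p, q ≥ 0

Primal max cᵀx s.t. Ax ≤ b, x ≥ 0  →  Dual min bᵀy s.t. Aᵀy ≥ c, y ≥ 0.

Minimize: z = 6y1 + 8y2 + 32y3 + 2y4 + 30y5

Subject to:
  y1 + 4y3 + y4 + 3y5 ≥ 5
  y2 + 3y3 + y4 + 3y5 ≥ 9
  y1, y2, y3, y4, y5 ≥ 0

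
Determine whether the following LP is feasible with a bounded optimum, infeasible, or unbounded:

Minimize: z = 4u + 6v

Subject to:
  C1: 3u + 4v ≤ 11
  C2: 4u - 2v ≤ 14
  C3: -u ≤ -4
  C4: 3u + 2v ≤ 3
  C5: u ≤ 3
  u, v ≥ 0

Infeasible (no feasible solution exists)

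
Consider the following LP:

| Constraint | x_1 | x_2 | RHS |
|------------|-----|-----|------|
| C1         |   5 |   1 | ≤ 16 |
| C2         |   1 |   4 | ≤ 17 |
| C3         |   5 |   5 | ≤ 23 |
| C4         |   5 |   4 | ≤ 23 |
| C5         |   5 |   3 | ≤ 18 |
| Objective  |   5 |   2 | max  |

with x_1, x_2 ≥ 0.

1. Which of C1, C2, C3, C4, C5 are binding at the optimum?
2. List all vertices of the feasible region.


1. C1, C5
2. (0, 0), (3.2, 0), (3, 1), (2.1, 2.5), (0.4667, 4.133), (0, 4.25)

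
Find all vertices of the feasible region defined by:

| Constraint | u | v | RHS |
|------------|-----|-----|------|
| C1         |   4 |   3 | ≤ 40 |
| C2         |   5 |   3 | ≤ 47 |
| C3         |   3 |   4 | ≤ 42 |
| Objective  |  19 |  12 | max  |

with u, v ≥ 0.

(0, 0), (9.4, 0), (7, 4), (4.857, 6.857), (0, 10.5)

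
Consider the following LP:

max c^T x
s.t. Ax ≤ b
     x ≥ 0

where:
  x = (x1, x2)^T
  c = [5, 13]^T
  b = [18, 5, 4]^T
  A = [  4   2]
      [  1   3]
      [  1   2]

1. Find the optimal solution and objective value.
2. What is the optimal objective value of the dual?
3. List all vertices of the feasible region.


1. x1 = 2, x2 = 1, z = 23
2. 23
3. (0, 0), (4, 0), (2, 1), (0, 1.667)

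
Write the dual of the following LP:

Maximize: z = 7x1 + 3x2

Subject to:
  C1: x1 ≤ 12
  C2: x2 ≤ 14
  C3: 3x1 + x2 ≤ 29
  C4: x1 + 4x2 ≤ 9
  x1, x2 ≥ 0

Primal max cᵀx s.t. Ax ≤ b, x ≥ 0  →  Dual min bᵀy s.t. Aᵀy ≥ c, y ≥ 0.

Minimize: z = 12y1 + 14y2 + 29y3 + 9y4

Subject to:
  y1 + 3y3 + y4 ≥ 7
  y2 + y3 + 4y4 ≥ 3
  y1, y2, y3, y4 ≥ 0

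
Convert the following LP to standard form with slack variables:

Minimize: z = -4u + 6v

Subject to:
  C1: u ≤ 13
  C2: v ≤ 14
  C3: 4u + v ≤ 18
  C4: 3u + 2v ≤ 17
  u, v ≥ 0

min z = -4u + 6v

s.t.
  u + s1 = 13
  v + s2 = 14
  4u + v + s3 = 18
  3u + 2v + s4 = 17
  u, v, s1, s2, s3, s4 ≥ 0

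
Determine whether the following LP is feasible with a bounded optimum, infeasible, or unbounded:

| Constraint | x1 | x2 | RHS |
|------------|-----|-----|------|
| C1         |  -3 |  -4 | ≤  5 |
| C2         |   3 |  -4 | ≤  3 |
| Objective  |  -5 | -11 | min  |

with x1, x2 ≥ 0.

Unbounded (objective can decrease without bound)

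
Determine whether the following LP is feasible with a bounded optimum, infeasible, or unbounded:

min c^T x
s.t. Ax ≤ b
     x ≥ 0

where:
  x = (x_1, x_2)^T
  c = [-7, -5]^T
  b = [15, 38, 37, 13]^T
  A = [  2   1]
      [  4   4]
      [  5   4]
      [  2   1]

Feasible with a bounded optimal solution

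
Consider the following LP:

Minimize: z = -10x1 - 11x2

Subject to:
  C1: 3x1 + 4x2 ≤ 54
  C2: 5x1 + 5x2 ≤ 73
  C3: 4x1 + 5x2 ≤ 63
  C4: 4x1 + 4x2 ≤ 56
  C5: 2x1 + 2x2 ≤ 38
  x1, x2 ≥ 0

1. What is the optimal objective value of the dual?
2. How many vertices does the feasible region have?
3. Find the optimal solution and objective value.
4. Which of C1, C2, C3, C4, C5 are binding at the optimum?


1. -147
2. 4
3. x1 = 7, x2 = 7, z = -147
4. C3, C4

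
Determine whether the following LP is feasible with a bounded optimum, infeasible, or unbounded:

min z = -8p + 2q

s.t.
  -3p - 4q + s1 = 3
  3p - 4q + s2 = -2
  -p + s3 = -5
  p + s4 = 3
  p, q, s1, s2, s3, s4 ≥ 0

Infeasible (no feasible solution exists)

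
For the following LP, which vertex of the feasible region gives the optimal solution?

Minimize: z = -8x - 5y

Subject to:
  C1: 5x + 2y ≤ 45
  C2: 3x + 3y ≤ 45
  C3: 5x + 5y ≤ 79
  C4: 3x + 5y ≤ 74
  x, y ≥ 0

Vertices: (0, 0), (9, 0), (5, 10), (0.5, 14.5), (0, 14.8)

Evaluate the objective at each vertex of the feasible region:
  z(0, 0) = 0
  z(9, 0) = -72
  z(5, 10) = -90  ←
  z(0.5, 14.5) = -76.5
  z(0, 14.8) = -74
The minimum is at x = 5, y = 10.

(5, 10)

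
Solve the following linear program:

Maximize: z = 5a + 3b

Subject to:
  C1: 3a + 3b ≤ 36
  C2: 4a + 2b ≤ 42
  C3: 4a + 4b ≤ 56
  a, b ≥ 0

Evaluate the objective at each vertex of the feasible region:
  z(0, 0) = 0
  z(10.5, 0) = 52.5
  z(9, 3) = 54  ←
  z(0, 12) = 36
The maximum is at a = 9, b = 3.

a = 9, b = 3, z = 54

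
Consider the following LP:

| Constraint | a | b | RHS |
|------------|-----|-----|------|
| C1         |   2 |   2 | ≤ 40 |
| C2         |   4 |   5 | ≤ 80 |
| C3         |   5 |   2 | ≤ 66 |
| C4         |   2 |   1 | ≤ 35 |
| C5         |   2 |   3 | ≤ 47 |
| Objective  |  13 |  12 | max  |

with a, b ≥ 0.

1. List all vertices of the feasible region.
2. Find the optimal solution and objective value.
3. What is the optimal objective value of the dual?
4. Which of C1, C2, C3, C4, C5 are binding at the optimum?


1. (0, 0), (13.2, 0), (10, 8), (2.5, 14), (0, 15.67)
2. a = 10, b = 8, z = 226
3. 226
4. C2, C3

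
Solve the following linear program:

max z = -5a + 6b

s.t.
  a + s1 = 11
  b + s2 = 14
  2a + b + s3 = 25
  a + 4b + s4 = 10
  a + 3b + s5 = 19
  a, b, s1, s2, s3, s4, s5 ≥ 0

Evaluate the objective at each vertex of the feasible region:
  z(0, 0) = 0
  z(10, 0) = -50
  z(0, 2.5) = 15  ←
The maximum is at a = 0, b = 2.5.

a = 0, b = 2.5, z = 15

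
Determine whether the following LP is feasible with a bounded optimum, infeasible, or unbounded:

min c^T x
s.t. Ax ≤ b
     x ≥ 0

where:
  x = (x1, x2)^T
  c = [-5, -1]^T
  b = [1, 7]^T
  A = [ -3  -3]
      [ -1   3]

Unbounded (objective can decrease without bound)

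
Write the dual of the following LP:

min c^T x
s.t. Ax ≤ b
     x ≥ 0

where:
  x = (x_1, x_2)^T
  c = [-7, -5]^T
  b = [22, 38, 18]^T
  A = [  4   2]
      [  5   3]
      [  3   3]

Primal min cᵀx s.t. Ax ≤ b, x ≥ 0  →  Dual max −bᵀy s.t. Aᵀy ≥ −c, y ≥ 0.

Maximize: z = -22y1 - 38y2 - 18y3

Subject to:
  4y1 + 5y2 + 3y3 ≥ 7
  2y1 + 3y2 + 3y3 ≥ 5
  y1, y2, y3 ≥ 0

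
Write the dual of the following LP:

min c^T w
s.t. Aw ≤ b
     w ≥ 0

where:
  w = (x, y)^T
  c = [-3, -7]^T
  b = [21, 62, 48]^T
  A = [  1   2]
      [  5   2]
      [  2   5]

Primal min cᵀx s.t. Ax ≤ b, x ≥ 0  →  Dual max −bᵀy s.t. Aᵀy ≥ −c, y ≥ 0.

Maximize: z = -21y1 - 62y2 - 48y3

Subject to:
  y1 + 5y2 + 2y3 ≥ 3
  2y1 + 2y2 + 5y3 ≥ 7
  y1, y2, y3 ≥ 0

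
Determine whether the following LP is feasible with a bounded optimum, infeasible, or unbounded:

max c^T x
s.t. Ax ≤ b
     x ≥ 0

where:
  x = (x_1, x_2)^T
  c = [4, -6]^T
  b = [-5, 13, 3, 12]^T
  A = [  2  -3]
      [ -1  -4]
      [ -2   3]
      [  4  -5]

Infeasible (no feasible solution exists)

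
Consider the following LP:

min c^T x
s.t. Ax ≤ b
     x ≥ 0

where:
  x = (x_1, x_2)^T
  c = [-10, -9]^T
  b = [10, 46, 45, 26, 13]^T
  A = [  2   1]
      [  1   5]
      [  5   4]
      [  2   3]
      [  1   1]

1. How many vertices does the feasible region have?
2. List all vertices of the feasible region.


1. 4
2. (0, 0), (5, 0), (1, 8), (0, 8.667)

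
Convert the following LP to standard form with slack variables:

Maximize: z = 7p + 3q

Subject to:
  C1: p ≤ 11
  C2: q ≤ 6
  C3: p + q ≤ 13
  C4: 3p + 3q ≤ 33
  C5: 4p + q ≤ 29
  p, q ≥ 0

max z = 7p + 3q

s.t.
  p + s1 = 11
  q + s2 = 6
  p + q + s3 = 13
  3p + 3q + s4 = 33
  4p + q + s5 = 29
  p, q, s1, s2, s3, s4, s5 ≥ 0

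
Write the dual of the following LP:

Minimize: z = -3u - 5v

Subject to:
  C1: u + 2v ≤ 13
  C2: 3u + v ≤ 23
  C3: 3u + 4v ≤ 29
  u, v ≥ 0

Primal min cᵀx s.t. Ax ≤ b, x ≥ 0  →  Dual max −bᵀy s.t. Aᵀy ≥ −c, y ≥ 0.

Maximize: z = -13y1 - 23y2 - 29y3

Subject to:
  y1 + 3y2 + 3y3 ≥ 3
  2y1 + y2 + 4y3 ≥ 5
  y1, y2, y3 ≥ 0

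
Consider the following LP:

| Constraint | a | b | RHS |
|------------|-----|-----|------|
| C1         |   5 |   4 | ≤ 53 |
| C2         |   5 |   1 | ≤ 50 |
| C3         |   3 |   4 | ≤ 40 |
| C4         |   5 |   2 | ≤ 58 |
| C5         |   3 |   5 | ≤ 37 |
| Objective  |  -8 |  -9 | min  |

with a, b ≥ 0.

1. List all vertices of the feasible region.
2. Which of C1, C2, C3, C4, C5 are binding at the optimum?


1. (0, 0), (10, 0), (9.8, 1), (9, 2), (0, 7.4)
2. C1, C5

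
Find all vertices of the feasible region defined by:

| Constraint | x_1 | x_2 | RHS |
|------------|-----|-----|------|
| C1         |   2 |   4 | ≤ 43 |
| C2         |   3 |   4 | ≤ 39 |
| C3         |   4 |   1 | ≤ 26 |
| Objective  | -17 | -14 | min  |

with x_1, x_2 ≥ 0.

(0, 0), (6.5, 0), (5, 6), (0, 9.75)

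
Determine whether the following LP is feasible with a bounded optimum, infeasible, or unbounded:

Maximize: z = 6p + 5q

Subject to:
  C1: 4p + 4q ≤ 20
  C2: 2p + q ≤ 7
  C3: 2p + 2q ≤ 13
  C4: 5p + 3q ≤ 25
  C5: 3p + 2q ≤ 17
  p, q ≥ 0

Feasible with a bounded optimal solution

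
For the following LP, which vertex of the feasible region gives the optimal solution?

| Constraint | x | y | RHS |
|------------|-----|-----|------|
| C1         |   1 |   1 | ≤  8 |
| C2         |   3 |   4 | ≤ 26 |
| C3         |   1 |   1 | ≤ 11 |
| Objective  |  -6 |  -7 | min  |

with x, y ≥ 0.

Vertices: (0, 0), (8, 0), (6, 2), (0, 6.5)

Evaluate the objective at each vertex of the feasible region:
  z(0, 0) = 0
  z(8, 0) = -48
  z(6, 2) = -50  ←
  z(0, 6.5) = -45.5
The minimum is at x = 6, y = 2.

(6, 2)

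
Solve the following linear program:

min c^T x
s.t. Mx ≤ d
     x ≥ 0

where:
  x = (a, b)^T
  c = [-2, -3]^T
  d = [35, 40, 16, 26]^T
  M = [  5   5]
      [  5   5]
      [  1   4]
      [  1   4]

Evaluate the objective at each vertex of the feasible region:
  z(0, 0) = 0
  z(7, 0) = -14
  z(4, 3) = -17  ←
  z(0, 4) = -12
The minimum is at a = 4, b = 3.

a = 4, b = 3, z = -17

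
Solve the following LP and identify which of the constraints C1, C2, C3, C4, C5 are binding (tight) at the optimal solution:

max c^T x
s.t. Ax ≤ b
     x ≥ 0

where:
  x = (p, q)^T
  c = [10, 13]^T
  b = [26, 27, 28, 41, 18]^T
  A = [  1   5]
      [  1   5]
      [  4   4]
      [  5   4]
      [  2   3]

At p = 3, q = 4, compute slack b - a·x for each constraint:
  C1: 26 − 23 = 3  (slack)
  C2: 27 − 23 = 4  (slack)
  C3: 28 − 28 = 0  (binding)
  C4: 41 − 31 = 10  (slack)
  C5: 18 − 18 = 0  (binding)

Optimal: p = 3, q = 4
Binding: C3, C5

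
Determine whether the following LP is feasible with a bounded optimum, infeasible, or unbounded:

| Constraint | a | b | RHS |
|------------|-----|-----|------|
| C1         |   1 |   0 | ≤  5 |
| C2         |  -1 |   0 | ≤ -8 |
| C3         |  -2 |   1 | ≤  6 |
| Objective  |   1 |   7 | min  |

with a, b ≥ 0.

Infeasible (no feasible solution exists)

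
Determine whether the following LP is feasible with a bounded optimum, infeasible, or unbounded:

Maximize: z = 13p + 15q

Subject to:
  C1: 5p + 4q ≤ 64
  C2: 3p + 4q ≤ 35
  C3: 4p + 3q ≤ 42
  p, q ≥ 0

Feasible with a bounded optimal solution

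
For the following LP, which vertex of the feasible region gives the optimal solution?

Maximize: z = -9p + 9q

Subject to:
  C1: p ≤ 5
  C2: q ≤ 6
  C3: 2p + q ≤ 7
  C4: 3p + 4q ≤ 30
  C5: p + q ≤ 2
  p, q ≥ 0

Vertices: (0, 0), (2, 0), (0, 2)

Evaluate the objective at each vertex of the feasible region:
  z(0, 0) = 0
  z(2, 0) = -18
  z(0, 2) = 18  ←
The maximum is at p = 0, q = 2.

(0, 2)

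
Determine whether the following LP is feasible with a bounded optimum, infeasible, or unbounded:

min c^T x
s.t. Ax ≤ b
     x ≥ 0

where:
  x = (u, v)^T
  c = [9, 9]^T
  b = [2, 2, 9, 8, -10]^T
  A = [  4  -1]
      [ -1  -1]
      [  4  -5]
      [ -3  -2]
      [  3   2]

Infeasible (no feasible solution exists)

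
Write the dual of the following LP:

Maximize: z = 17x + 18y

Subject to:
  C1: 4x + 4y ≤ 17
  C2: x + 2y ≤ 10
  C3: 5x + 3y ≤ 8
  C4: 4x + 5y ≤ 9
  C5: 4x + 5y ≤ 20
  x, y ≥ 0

Primal max cᵀx s.t. Ax ≤ b, x ≥ 0  →  Dual min bᵀy s.t. Aᵀy ≥ c, y ≥ 0.

Minimize: z = 17y1 + 10y2 + 8y3 + 9y4 + 20y5

Subject to:
  4y1 + y2 + 5y3 + 4y4 + 4y5 ≥ 17
  4y1 + 2y2 + 3y3 + 5y4 + 5y5 ≥ 18
  y1, y2, y3, y4, y5 ≥ 0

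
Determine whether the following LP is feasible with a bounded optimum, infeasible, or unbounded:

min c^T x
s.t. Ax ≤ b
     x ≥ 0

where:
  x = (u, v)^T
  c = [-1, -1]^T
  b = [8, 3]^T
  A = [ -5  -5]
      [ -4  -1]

Unbounded (objective can decrease without bound)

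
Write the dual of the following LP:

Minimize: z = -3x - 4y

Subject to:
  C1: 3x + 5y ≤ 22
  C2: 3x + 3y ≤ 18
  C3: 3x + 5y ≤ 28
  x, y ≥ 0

Primal min cᵀx s.t. Ax ≤ b, x ≥ 0  →  Dual max −bᵀy s.t. Aᵀy ≥ −c, y ≥ 0.

Maximize: z = -22y1 - 18y2 - 28y3

Subject to:
  3y1 + 3y2 + 3y3 ≥ 3
  5y1 + 3y2 + 5y3 ≥ 4
  y1, y2, y3 ≥ 0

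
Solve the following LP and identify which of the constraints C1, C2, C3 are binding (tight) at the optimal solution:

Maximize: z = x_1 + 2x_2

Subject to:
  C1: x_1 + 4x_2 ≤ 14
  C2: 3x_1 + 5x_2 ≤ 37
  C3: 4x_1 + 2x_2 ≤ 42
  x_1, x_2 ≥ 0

At x_1 = 10, x_2 = 1, compute slack b - a·x for each constraint:
  C1: 14 − 14 = 0  (binding)
  C2: 37 − 35 = 2  (slack)
  C3: 42 − 42 = 0  (binding)

Optimal: x_1 = 10, x_2 = 1
Binding: C1, C3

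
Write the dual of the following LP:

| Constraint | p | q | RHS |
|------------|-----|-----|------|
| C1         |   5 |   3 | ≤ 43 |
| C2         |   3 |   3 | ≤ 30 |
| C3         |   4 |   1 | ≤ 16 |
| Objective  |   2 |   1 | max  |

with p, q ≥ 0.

Primal max cᵀx s.t. Ax ≤ b, x ≥ 0  →  Dual min bᵀy s.t. Aᵀy ≥ c, y ≥ 0.

Minimize: z = 43y1 + 30y2 + 16y3

Subject to:
  5y1 + 3y2 + 4y3 ≥ 2
  3y1 + 3y2 + y3 ≥ 1
  y1, y2, y3 ≥ 0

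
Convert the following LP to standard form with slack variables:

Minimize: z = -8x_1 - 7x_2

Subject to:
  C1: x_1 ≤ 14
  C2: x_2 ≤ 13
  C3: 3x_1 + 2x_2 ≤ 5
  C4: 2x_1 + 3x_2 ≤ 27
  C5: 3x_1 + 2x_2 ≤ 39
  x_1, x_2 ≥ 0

min z = -8x_1 - 7x_2

s.t.
  x_1 + s1 = 14
  x_2 + s2 = 13
  3x_1 + 2x_2 + s3 = 5
  2x_1 + 3x_2 + s4 = 27
  3x_1 + 2x_2 + s5 = 39
  x_1, x_2, s1, s2, s3, s4, s5 ≥ 0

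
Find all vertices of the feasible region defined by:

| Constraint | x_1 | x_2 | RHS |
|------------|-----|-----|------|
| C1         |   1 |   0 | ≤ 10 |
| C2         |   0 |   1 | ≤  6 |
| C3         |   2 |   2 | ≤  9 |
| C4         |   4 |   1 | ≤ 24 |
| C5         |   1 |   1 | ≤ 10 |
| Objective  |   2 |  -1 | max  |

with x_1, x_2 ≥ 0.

(0, 0), (4.5, 0), (0, 4.5)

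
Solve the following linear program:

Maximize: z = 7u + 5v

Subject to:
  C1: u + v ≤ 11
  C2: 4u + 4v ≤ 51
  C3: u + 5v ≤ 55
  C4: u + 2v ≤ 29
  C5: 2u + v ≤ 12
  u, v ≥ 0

Evaluate the objective at each vertex of the feasible region:
  z(0, 0) = 0
  z(6, 0) = 42
  z(1, 10) = 57  ←
  z(0, 11) = 55
The maximum is at u = 1, v = 10.

u = 1, v = 10, z = 57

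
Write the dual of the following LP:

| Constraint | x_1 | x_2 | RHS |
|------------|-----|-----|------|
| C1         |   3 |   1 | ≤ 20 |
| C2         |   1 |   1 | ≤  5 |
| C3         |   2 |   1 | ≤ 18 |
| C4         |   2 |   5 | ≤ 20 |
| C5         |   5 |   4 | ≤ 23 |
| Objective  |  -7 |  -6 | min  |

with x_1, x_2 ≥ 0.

Primal min cᵀx s.t. Ax ≤ b, x ≥ 0  →  Dual max −bᵀy s.t. Aᵀy ≥ −c, y ≥ 0.

Maximize: z = -20y1 - 5y2 - 18y3 - 20y4 - 23y5

Subject to:
  3y1 + y2 + 2y3 + 2y4 + 5y5 ≥ 7
  y1 + y2 + y3 + 5y4 + 4y5 ≥ 6
  y1, y2, y3, y4, y5 ≥ 0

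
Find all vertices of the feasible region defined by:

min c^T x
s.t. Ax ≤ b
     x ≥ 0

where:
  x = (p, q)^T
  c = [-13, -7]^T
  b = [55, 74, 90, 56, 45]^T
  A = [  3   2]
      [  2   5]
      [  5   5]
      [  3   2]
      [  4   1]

(0, 0), (11.25, 0), (9, 9), (5.333, 12.67), (0, 14.8)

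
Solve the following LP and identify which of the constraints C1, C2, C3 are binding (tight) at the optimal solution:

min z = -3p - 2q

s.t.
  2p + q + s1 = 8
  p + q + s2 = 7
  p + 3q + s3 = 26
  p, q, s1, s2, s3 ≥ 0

At p = 1, q = 6, compute slack b - a·x for each constraint:
  C1: 8 − 8 = 0  (binding)
  C2: 7 − 7 = 0  (binding)
  C3: 26 − 19 = 7  (slack)

Optimal: p = 1, q = 6
Binding: C1, C2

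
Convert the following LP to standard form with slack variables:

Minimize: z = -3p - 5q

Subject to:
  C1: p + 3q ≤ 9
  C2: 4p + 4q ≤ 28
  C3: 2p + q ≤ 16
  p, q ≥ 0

min z = -3p - 5q

s.t.
  p + 3q + s1 = 9
  4p + 4q + s2 = 28
  2p + q + s3 = 16
  p, q, s1, s2, s3 ≥ 0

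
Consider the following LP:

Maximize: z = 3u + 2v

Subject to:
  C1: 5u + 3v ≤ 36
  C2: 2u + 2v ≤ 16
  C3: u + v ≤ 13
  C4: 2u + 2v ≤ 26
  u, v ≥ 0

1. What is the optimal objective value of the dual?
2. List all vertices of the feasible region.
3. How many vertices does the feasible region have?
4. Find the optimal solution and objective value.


1. 22
2. (0, 0), (7.2, 0), (6, 2), (0, 8)
3. 4
4. u = 6, v = 2, z = 22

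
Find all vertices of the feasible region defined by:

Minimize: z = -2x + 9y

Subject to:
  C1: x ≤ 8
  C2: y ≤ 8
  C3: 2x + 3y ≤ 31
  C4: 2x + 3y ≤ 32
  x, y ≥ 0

(0, 0), (8, 0), (8, 5), (3.5, 8), (0, 8)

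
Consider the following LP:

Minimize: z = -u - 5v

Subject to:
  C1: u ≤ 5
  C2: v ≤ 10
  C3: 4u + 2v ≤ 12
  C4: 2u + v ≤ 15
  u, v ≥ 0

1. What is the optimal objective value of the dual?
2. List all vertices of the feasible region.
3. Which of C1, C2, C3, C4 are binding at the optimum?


1. -30
2. (0, 0), (3, 0), (0, 6)
3. C3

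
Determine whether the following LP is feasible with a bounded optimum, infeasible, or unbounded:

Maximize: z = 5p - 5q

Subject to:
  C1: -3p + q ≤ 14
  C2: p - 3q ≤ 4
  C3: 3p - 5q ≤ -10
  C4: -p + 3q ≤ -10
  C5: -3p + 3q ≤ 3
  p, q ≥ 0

Infeasible (no feasible solution exists)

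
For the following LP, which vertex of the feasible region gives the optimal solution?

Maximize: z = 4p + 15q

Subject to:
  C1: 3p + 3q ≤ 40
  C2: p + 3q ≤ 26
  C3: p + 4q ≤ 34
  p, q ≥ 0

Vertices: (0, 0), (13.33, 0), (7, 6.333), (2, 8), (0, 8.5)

Evaluate the objective at each vertex of the feasible region:
  z(0, 0) = 0
  z(13.33, 0) = 53.33
  z(7, 6.333) = 123
  z(2, 8) = 128  ←
  z(0, 8.5) = 127.5
The maximum is at p = 2, q = 8.

(2, 8)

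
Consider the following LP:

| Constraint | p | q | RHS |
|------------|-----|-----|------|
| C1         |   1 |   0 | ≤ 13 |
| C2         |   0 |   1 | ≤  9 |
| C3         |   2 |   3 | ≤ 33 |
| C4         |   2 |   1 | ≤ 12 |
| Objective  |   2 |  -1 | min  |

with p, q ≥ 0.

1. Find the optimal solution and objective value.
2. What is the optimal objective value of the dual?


1. p = 0, q = 9, z = -9
2. -9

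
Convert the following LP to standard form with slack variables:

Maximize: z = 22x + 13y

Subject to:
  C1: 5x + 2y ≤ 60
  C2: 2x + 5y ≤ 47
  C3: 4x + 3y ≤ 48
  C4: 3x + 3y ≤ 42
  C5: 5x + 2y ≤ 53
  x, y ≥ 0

max z = 22x + 13y

s.t.
  5x + 2y + s1 = 60
  2x + 5y + s2 = 47
  4x + 3y + s3 = 48
  3x + 3y + s4 = 42
  5x + 2y + s5 = 53
  x, y, s1, s2, s3, s4, s5 ≥ 0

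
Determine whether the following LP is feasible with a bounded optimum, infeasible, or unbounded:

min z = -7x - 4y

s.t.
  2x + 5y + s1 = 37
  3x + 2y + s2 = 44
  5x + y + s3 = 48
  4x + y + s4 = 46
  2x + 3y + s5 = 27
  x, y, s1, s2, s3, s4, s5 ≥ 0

Feasible with a bounded optimal solution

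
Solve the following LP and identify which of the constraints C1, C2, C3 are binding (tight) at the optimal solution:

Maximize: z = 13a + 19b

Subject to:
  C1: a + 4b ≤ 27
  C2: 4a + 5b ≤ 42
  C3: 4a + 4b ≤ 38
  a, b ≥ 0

At a = 3, b = 6, compute slack b - a·x for each constraint:
  C1: 27 − 27 = 0  (binding)
  C2: 42 − 42 = 0  (binding)
  C3: 38 − 36 = 2  (slack)

Optimal: a = 3, b = 6
Binding: C1, C2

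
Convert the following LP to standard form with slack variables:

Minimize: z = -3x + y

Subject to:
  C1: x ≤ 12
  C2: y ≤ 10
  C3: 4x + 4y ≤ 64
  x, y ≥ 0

min z = -3x + y

s.t.
  x + s1 = 12
  y + s2 = 10
  4x + 4y + s3 = 64
  x, y, s1, s2, s3 ≥ 0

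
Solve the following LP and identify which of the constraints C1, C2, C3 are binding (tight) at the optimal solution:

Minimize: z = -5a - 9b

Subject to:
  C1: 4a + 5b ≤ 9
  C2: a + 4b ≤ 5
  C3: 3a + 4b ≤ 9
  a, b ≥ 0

At a = 1, b = 1, compute slack b - a·x for each constraint:
  C1: 9 − 9 = 0  (binding)
  C2: 5 − 5 = 0  (binding)
  C3: 9 − 7 = 2  (slack)

Optimal: a = 1, b = 1
Binding: C1, C2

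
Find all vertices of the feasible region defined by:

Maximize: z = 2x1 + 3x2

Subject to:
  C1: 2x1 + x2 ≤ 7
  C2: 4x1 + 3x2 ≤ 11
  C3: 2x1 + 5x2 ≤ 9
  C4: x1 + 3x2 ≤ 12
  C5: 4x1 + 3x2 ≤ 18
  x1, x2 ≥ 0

(0, 0), (2.75, 0), (2, 1), (0, 1.8)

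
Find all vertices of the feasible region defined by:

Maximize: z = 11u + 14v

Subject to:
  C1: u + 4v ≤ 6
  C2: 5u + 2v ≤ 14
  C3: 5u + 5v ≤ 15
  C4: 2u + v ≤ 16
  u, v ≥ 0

(0, 0), (2.8, 0), (2.667, 0.3333), (2, 1), (0, 1.5)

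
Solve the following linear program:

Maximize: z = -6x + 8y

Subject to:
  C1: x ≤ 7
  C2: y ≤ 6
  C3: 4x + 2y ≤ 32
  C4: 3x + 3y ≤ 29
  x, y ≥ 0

Evaluate the objective at each vertex of the feasible region:
  z(0, 0) = 0
  z(7, 0) = -42
  z(7, 2) = -26
  z(6.333, 3.333) = -11.33
  z(3.667, 6) = 26
  z(0, 6) = 48  ←
The maximum is at x = 0, y = 6.

x = 0, y = 6, z = 48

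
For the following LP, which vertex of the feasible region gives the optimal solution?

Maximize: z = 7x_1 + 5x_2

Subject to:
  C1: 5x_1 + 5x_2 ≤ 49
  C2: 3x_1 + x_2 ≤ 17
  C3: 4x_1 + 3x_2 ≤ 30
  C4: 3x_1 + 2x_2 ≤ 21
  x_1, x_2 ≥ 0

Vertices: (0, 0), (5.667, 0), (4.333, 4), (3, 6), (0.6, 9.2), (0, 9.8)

Evaluate the objective at each vertex of the feasible region:
  z(0, 0) = 0
  z(5.667, 0) = 39.67
  z(4.333, 4) = 50.33
  z(3, 6) = 51  ←
  z(0.6, 9.2) = 50.2
  z(0, 9.8) = 49
The maximum is at x_1 = 3, x_2 = 6.

(3, 6)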